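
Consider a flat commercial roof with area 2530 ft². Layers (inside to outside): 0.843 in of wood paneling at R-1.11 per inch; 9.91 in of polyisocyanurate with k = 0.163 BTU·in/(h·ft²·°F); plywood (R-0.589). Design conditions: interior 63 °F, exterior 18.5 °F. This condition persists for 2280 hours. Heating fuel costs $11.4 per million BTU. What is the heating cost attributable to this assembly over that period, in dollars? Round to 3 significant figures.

47.0 dollars

0.843 × 1.11 = 0.9357
9.91/0.163 = 60.8
R_total = 0.9357 + 60.8 + 0.589 = 62.32 ft²·°F·h/BTU
Q = 2530 × (63 − 18.5) / 62.32 = 1806 BTU/h
E = 1806 × 2280 = 4119000 BTU
Cost = 4119000/10⁶ × 11.4 = $46.95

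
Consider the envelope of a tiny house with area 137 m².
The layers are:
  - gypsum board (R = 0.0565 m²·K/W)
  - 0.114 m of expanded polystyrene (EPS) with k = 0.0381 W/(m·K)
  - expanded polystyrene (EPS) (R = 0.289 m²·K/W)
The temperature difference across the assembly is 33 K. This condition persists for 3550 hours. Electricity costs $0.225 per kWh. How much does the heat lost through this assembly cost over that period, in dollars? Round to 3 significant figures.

0.114/0.0381 = 2.992
R_total = 0.0565 + 2.992 + 0.289 = 3.338 m²·K/W
Q = 137 × 33 / 3.338 = 1355 W
E = 1355 W × 3550 h / 1000 = 4809 kWh
Cost = 4809 × 0.225 = $1082

1080 dollars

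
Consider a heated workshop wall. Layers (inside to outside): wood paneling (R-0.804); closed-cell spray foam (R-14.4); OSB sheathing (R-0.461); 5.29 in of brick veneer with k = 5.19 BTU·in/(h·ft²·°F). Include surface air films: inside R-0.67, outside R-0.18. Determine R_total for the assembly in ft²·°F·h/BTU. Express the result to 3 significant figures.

5.29/5.19 = 1.019
R_total = 0.67 + 0.804 + 14.4 + 0.461 + 1.019 + 0.18 = 17.53 ft²·°F·h/BTU

17.5 ft²·°F·h/BTU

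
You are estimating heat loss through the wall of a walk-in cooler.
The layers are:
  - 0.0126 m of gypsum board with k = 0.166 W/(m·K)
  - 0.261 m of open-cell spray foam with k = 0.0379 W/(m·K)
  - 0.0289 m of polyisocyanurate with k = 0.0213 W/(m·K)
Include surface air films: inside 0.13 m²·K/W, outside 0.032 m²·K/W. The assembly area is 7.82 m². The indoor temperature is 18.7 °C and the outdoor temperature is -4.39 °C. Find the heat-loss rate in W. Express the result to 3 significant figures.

21.3 W

0.0126/0.166 = 0.0759
0.261/0.0379 = 6.887
0.0289/0.0213 = 1.357
R_total = 0.13 + 0.0759 + 6.887 + 1.357 + 0.032 = 8.481 m²·K/W
Q = A·ΔT/R = 7.82 × (18.7 − (-4.39)) / 8.481 = 21.29 W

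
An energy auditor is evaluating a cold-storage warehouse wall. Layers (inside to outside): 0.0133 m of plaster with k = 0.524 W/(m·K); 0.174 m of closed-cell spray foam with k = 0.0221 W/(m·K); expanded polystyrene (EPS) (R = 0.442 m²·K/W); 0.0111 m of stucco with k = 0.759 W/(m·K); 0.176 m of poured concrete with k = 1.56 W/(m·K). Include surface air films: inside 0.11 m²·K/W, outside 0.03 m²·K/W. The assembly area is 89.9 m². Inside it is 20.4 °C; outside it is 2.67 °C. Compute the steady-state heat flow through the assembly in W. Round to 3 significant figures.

185 W

0.0133/0.524 = 0.02538
0.174/0.0221 = 7.873
0.0111/0.759 = 0.01462
0.176/1.56 = 0.1128
R_total = 0.11 + 0.02538 + 7.873 + 0.442 + 0.01462 + 0.1128 + 0.03 = 8.608 m²·K/W
Q = A·ΔT/R = 89.9 × (20.4 − 2.67) / 8.608 = 185.2 W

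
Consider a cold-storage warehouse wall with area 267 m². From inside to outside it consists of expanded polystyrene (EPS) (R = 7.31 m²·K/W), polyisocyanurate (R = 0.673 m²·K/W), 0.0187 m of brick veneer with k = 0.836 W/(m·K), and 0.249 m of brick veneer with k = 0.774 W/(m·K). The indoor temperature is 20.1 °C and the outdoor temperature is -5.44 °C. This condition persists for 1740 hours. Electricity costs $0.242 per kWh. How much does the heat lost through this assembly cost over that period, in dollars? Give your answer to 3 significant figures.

345 dollars

0.0187/0.836 = 0.02237
0.249/0.774 = 0.3217
R_total = 7.31 + 0.673 + 0.02237 + 0.3217 = 8.327 m²·K/W
Q = 267 × (20.1 − (-5.44)) / 8.327 = 818.9 W
E = 818.9 W × 1740 h / 1000 = 1425 kWh
Cost = 1425 × 0.242 = $344.8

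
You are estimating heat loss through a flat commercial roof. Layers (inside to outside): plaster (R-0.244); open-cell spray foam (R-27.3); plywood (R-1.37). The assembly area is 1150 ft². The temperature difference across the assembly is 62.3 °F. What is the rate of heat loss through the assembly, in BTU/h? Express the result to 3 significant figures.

2480 BTU/h

R_total = 0.244 + 27.3 + 1.37 = 28.91 ft²·°F·h/BTU
Q = A·ΔT/R = 1150 × 62.3 / 28.91 = 2478 BTU/h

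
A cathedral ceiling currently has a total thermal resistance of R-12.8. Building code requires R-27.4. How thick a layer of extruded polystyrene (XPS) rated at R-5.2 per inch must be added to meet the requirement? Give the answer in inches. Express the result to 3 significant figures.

ΔR = 27.4 − 12.8 = 14.6 ft²·°F·h/BTU
L = ΔR / (R/in) = 14.6/5.2 = 2.808 in

2.81 in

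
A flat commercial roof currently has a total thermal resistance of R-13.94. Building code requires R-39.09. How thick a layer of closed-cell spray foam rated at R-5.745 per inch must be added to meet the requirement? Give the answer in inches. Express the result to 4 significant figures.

ΔR = 39.09 − 13.94 = 25.15 ft²·°F·h/BTU
L = ΔR / (R/in) = 25.15/5.745 = 4.3777 in

4.378 in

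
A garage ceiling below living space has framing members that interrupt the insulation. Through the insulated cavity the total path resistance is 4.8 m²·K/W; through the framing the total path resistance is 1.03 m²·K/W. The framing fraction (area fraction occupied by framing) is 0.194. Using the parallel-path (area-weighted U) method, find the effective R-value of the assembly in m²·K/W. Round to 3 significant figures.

2.81 m²·K/W

U_eff = 0.806/4.8 + 0.194/1.03 = 0.1679 + 0.1883 = 0.3563
R_eff = 1/U_eff = 2.807 m²·K/W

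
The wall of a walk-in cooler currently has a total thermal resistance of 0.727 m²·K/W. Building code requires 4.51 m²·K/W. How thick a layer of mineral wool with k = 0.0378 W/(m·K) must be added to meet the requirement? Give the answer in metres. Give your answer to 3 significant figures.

ΔR = 4.51 − 0.727 = 3.783 m²·K/W
L = ΔR × k = 3.783 × 0.0378 = 0.143 m

0.143 m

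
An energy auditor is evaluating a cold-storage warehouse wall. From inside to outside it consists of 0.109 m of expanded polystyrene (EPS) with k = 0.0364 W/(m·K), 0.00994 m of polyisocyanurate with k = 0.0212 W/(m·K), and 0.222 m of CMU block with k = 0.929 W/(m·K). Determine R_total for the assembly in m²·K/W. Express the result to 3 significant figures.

3.70 m²·K/W

0.109/0.0364 = 2.995
0.00994/0.0212 = 0.4689
0.222/0.929 = 0.239
R_total = 2.995 + 0.4689 + 0.239 = 3.702 m²·K/W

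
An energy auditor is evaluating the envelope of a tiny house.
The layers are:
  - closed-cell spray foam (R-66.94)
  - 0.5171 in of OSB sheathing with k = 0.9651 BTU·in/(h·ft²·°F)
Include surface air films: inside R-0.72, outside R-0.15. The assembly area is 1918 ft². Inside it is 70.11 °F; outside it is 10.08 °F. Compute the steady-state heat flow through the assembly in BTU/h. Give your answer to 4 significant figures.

1685 BTU/h

0.5171/0.9651 = 0.5358
R_total = 0.72 + 66.94 + 0.5358 + 0.15 = 68.346 ft²·°F·h/BTU
Q = A·ΔT/R = 1918 × (70.11 − 10.08) / 68.346 = 1684.6 BTU/h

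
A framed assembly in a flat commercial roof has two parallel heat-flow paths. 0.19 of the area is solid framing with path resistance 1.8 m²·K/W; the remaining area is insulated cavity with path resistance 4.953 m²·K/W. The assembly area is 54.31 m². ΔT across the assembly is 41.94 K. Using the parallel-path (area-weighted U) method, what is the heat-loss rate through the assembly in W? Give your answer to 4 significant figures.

U_eff = 0.81/4.953 + 0.19/1.8 = 0.16354 + 0.10556 = 0.26909
R_eff = 1/U_eff = 3.7162 m²·K/W
Q = 54.31 × 41.94 / 3.7162 = 612.93 W

612.9 W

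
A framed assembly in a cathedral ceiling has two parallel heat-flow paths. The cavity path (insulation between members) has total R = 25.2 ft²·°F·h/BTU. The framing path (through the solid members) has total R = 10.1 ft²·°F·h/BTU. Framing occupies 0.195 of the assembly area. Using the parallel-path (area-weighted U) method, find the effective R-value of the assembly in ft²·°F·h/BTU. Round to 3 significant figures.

19.5 ft²·°F·h/BTU

U_eff = 0.805/25.2 + 0.195/10.1 = 0.03194 + 0.01931 = 0.05125
R_eff = 1/U_eff = 19.51 ft²·°F·h/BTU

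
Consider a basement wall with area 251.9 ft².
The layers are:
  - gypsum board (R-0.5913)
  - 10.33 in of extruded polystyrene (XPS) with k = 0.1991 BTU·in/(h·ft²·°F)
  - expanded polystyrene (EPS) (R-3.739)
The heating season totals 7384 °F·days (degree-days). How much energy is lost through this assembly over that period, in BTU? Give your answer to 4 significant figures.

10.33/0.1991 = 51.883
R_total = 0.5913 + 51.883 + 3.739 = 56.214 ft²·°F·h/BTU
E = A × HDD × 24 / R = 251.9 × 7384 × 24 / 56.214 = 794120 BTU

794100 BTU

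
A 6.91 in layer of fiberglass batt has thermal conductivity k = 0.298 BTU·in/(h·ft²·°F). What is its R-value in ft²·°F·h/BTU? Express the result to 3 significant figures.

R = L/k = 6.91/0.298 = 23.19 ft²·°F·h/BTU

23.2 ft²·°F·h/BTU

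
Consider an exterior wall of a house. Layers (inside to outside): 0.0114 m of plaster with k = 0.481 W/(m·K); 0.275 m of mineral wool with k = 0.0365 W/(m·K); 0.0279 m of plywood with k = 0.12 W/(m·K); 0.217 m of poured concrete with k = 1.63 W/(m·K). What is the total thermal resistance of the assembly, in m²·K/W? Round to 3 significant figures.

0.0114/0.481 = 0.0237
0.275/0.0365 = 7.534
0.0279/0.12 = 0.2325
0.217/1.63 = 0.1331
R_total = 0.0237 + 7.534 + 0.2325 + 0.1331 = 7.924 m²·K/W

7.92 m²·K/W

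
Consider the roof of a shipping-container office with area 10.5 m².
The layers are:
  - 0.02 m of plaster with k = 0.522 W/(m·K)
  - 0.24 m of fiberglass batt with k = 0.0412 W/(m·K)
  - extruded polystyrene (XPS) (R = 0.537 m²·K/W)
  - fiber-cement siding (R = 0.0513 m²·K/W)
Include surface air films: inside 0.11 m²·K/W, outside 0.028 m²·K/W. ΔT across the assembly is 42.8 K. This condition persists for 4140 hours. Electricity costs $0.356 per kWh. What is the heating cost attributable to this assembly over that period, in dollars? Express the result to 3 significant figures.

0.02/0.522 = 0.03831
0.24/0.0412 = 5.825
R_total = 0.11 + 0.03831 + 5.825 + 0.537 + 0.0513 + 0.028 = 6.59 m²·K/W
Q = 10.5 × 42.8 / 6.59 = 68.2 W
E = 68.2 W × 4140 h / 1000 = 282.3 kWh
Cost = 282.3 × 0.356 = $100.5

101 dollars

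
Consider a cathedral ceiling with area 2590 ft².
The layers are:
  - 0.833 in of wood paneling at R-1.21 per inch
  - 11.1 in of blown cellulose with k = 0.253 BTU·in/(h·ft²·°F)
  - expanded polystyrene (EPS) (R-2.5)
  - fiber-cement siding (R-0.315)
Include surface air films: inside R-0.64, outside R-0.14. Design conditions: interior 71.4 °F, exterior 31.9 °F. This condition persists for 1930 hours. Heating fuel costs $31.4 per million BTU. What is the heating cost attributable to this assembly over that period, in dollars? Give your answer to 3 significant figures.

128 dollars

0.833 × 1.21 = 1.008
11.1/0.253 = 43.87
R_total = 0.64 + 1.008 + 43.87 + 2.5 + 0.315 + 0.14 = 48.48 ft²·°F·h/BTU
Q = 2590 × (71.4 − 31.9) / 48.48 = 2110 BTU/h
E = 2110 × 1930 = 4073000 BTU
Cost = 4073000/10⁶ × 31.4 = $127.9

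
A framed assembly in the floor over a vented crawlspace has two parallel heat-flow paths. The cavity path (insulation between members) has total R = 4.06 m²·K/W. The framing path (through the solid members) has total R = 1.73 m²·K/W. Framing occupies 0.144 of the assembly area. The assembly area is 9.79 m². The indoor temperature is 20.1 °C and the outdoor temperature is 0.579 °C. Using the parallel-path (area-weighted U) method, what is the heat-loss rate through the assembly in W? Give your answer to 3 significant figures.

56.2 W

U_eff = 0.856/4.06 + 0.144/1.73 = 0.2108 + 0.08324 = 0.2941
R_eff = 1/U_eff = 3.4 m²·K/W
Q = 9.79 × (20.1 − 0.579) / 3.4 = 56.2 W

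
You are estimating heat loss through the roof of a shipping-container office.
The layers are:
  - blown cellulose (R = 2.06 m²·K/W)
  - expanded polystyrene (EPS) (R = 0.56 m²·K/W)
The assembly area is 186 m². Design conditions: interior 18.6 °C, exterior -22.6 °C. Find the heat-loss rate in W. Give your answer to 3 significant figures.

R_total = 2.06 + 0.56 = 2.62 m²·K/W
Q = A·ΔT/R = 186 × (18.6 − (-22.6)) / 2.62 = 2925 W

2920 W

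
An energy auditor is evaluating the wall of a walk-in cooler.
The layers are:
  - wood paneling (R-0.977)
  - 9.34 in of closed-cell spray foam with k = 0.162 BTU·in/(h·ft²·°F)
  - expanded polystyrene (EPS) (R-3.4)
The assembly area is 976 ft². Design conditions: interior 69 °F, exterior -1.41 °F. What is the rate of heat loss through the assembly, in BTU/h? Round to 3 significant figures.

1110 BTU/h

9.34/0.162 = 57.65
R_total = 0.977 + 57.65 + 3.4 = 62.03 ft²·°F·h/BTU
Q = A·ΔT/R = 976 × (69 − (-1.41)) / 62.03 = 1108 BTU/h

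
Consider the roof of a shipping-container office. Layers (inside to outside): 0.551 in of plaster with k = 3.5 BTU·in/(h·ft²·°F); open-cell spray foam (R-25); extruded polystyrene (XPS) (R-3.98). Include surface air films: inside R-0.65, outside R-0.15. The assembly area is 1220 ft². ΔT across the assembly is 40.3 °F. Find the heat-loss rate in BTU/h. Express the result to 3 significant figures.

1640 BTU/h

0.551/3.5 = 0.1574
R_total = 0.65 + 0.1574 + 25 + 3.98 + 0.15 = 29.94 ft²·°F·h/BTU
Q = A·ΔT/R = 1220 × 40.3 / 29.94 = 1642 BTU/h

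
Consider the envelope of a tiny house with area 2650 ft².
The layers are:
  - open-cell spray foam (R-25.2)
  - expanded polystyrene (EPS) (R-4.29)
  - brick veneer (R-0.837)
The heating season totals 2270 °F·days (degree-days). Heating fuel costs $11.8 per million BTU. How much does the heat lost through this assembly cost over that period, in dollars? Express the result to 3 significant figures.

56.2 dollars

R_total = 25.2 + 4.29 + 0.837 = 30.33 ft²·°F·h/BTU
E = A × HDD × 24 / R = 2650 × 2270 × 24 / 30.33 = 4761000 BTU
Cost = 4761000/10⁶ × 11.8 = $56.17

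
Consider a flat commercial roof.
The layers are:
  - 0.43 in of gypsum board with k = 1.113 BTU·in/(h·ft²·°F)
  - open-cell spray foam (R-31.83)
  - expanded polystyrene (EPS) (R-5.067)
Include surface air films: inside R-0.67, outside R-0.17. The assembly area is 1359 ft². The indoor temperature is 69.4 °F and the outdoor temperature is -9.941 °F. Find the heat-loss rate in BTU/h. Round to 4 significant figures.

0.43/1.113 = 0.38634
R_total = 0.67 + 0.38634 + 31.83 + 5.067 + 0.17 = 38.123 ft²·°F·h/BTU
Q = A·ΔT/R = 1359 × (69.4 − (-9.941)) / 38.123 = 2828.3 BTU/h

2828 BTU/h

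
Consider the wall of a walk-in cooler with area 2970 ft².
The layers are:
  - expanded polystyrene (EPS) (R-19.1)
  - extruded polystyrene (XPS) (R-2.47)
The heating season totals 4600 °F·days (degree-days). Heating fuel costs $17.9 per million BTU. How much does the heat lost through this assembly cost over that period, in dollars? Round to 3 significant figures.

272 dollars

R_total = 19.1 + 2.47 = 21.57 ft²·°F·h/BTU
E = A × HDD × 24 / R = 2970 × 4600 × 24 / 21.57 = 15200000 BTU
Cost = 15200000/10⁶ × 17.9 = $272.1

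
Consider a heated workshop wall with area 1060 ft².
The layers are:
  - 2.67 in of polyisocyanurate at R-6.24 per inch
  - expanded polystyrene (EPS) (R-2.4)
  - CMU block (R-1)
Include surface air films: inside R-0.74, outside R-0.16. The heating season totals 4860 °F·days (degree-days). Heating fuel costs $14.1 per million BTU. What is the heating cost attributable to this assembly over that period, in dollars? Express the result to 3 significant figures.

83.2 dollars

2.67 × 6.24 = 16.66
R_total = 0.74 + 16.66 + 2.4 + 1 + 0.16 = 20.96 ft²·°F·h/BTU
E = A × HDD × 24 / R = 1060 × 4860 × 24 / 20.96 = 5899000 BTU
Cost = 5899000/10⁶ × 14.1 = $83.17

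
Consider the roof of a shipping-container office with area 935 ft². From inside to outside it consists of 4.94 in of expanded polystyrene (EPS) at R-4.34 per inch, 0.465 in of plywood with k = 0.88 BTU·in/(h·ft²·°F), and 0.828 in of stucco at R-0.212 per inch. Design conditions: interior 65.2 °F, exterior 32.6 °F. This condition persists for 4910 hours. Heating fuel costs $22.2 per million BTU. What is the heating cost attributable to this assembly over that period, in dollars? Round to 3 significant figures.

4.94 × 4.34 = 21.44
0.465/0.88 = 0.5284
0.828 × 0.212 = 0.1755
R_total = 21.44 + 0.5284 + 0.1755 = 22.14 ft²·°F·h/BTU
Q = 935 × (65.2 − 32.6) / 22.14 = 1377 BTU/h
E = 1377 × 4910 = 6759000 BTU
Cost = 6759000/10⁶ × 22.2 = $150

150 dollars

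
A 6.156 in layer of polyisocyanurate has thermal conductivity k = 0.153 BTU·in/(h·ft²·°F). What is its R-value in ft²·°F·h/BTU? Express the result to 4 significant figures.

R = L/k = 6.156/0.153 = 40.235 ft²·°F·h/BTU

40.24 ft²·°F·h/BTU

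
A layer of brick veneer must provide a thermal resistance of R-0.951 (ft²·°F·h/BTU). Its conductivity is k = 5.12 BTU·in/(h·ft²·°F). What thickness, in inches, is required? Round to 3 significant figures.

4.87 in

L = R × k = 0.951 × 5.12 = 4.869 in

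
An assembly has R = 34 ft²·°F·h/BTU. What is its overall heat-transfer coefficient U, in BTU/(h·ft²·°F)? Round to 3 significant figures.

0.0294 BTU/(h·ft²·°F)

U = 1/R = 1/34 = 0.02941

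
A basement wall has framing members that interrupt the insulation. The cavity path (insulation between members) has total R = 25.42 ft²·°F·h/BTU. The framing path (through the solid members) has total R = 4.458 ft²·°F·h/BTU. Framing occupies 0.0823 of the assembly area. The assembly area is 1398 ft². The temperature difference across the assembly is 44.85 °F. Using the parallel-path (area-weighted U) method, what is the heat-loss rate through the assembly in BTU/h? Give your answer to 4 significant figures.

3421 BTU/h

U_eff = 0.9177/25.42 + 0.0823/4.458 = 0.036101 + 0.018461 = 0.054563
R_eff = 1/U_eff = 18.328 ft²·°F·h/BTU
Q = 1398 × 44.85 / 18.328 = 3421.1 BTU/h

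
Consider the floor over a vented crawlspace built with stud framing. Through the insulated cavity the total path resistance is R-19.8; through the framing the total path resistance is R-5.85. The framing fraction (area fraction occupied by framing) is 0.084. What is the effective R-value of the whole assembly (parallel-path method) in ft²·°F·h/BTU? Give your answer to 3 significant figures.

U_eff = 0.916/19.8 + 0.084/5.85 = 0.04626 + 0.01436 = 0.06062
R_eff = 1/U_eff = 16.5 ft²·°F·h/BTU

16.5 ft²·°F·h/BTU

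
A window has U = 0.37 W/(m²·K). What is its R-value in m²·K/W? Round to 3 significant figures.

2.70 m²·K/W

R = 1/U = 1/0.37 = 2.703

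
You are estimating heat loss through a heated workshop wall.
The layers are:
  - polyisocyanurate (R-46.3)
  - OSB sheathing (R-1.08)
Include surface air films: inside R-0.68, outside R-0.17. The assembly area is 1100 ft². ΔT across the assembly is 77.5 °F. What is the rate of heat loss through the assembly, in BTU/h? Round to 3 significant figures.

1770 BTU/h

R_total = 0.68 + 46.3 + 1.08 + 0.17 = 48.23 ft²·°F·h/BTU
Q = A·ΔT/R = 1100 × 77.5 / 48.23 = 1768 BTU/h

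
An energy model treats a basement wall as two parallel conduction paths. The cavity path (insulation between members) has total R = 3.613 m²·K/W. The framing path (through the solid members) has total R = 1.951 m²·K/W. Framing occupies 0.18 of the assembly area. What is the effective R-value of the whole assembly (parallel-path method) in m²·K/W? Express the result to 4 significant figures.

U_eff = 0.82/3.613 + 0.18/1.951 = 0.22696 + 0.09226 = 0.31922
R_eff = 1/U_eff = 3.1326 m²·K/W

3.133 m²·K/W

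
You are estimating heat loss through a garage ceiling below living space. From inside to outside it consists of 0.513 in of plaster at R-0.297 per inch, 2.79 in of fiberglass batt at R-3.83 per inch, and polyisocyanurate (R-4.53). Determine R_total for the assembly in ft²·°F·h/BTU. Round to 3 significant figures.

15.4 ft²·°F·h/BTU

0.513 × 0.297 = 0.1524
2.79 × 3.83 = 10.69
R_total = 0.1524 + 10.69 + 4.53 = 15.37 ft²·°F·h/BTU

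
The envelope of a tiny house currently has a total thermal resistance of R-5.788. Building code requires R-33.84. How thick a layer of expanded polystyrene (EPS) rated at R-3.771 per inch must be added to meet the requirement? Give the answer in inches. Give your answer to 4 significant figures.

7.439 in

ΔR = 33.84 − 5.788 = 28.052 ft²·°F·h/BTU
L = ΔR / (R/in) = 28.052/3.771 = 7.4389 in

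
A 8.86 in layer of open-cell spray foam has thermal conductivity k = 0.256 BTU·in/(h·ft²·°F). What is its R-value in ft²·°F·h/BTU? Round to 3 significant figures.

34.6 ft²·°F·h/BTU

R = L/k = 8.86/0.256 = 34.61 ft²·°F·h/BTU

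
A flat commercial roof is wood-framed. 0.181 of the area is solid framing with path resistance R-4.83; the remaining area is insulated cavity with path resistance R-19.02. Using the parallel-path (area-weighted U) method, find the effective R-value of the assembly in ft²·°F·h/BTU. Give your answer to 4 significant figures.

U_eff = 0.819/19.02 + 0.181/4.83 = 0.04306 + 0.037474 = 0.080534
R_eff = 1/U_eff = 12.417 ft²·°F·h/BTU

12.42 ft²·°F·h/BTU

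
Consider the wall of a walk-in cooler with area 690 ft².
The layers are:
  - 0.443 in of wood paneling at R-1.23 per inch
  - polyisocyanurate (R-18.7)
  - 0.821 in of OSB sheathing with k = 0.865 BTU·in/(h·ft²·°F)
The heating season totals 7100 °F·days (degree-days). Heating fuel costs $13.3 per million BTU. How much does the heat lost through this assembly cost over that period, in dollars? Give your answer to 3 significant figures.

77.4 dollars

0.443 × 1.23 = 0.5449
0.821/0.865 = 0.9491
R_total = 0.5449 + 18.7 + 0.9491 = 20.19 ft²·°F·h/BTU
E = A × HDD × 24 / R = 690 × 7100 × 24 / 20.19 = 5822000 BTU
Cost = 5822000/10⁶ × 13.3 = $77.44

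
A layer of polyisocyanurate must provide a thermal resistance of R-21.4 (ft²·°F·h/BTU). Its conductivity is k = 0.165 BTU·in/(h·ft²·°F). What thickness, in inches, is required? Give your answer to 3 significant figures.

L = R × k = 21.4 × 0.165 = 3.531 in

3.53 in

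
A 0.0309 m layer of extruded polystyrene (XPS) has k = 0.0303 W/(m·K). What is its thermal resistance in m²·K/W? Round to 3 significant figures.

1.02 m²·K/W

R = L/k = 0.0309/0.0303 = 1.02 m²·K/W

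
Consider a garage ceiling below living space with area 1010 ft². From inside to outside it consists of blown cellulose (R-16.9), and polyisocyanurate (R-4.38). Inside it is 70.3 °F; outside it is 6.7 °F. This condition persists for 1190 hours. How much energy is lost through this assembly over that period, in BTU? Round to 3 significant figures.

R_total = 16.9 + 4.38 = 21.28 ft²·°F·h/BTU
Q = 1010 × (70.3 − 6.7) / 21.28 = 3019 BTU/h
E = 3019 × 1190 = 3592000 BTU

3590000 BTU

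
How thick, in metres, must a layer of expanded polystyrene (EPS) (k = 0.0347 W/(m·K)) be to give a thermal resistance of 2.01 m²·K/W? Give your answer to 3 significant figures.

L = R·k = 2.01 × 0.0347 = 0.06975 m

0.0697 m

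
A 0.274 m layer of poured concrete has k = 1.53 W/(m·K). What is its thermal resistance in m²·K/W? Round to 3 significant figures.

0.179 m²·K/W

R = L/k = 0.274/1.53 = 0.1791 m²·K/W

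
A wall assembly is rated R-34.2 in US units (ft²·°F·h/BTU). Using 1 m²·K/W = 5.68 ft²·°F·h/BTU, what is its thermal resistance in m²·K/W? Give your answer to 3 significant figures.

R_SI = 34.2/5.68 = 6.021

6.02 m²·K/W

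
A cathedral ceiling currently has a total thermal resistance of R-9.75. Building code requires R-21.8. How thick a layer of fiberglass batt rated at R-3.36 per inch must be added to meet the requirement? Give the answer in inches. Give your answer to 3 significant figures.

3.59 in

ΔR = 21.8 − 9.75 = 12.05 ft²·°F·h/BTU
L = ΔR / (R/in) = 12.05/3.36 = 3.586 in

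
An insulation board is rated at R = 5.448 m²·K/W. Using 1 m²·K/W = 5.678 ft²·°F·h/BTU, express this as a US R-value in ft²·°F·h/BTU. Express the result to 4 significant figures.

R_US = 5.448 × 5.678 = 30.934

30.93 ft²·°F·h/BTU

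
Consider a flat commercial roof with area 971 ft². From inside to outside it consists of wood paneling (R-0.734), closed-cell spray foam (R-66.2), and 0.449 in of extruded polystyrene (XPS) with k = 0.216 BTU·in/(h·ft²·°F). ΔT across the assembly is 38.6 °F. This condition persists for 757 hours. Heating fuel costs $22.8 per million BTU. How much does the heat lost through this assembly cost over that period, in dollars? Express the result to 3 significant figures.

9.37 dollars

0.449/0.216 = 2.079
R_total = 0.734 + 66.2 + 2.079 = 69.01 ft²·°F·h/BTU
Q = 971 × 38.6 / 69.01 = 543.1 BTU/h
E = 543.1 × 757 = 411100 BTU
Cost = 411100/10⁶ × 22.8 = $9.374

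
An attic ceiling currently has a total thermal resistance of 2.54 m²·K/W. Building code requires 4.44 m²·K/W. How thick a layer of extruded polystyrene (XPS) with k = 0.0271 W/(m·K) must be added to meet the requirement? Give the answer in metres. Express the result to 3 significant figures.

0.0515 m

ΔR = 4.44 − 2.54 = 1.9 m²·K/W
L = ΔR × k = 1.9 × 0.0271 = 0.05149 m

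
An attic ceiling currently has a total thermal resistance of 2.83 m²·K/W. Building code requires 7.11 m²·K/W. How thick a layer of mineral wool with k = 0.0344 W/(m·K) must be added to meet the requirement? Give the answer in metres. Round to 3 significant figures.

0.147 m

ΔR = 7.11 − 2.83 = 4.28 m²·K/W
L = ΔR × k = 4.28 × 0.0344 = 0.1472 m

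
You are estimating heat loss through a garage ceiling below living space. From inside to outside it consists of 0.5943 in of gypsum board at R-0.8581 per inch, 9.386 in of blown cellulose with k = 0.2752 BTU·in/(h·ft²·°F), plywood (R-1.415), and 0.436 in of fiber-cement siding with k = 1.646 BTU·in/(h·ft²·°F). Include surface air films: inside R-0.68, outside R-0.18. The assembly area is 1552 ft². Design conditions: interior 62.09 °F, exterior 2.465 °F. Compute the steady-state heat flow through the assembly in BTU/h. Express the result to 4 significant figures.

2491 BTU/h

0.5943 × 0.8581 = 0.50997
9.386/0.2752 = 34.106
0.436/1.646 = 0.26488
R_total = 0.68 + 0.50997 + 34.106 + 1.415 + 0.26488 + 0.18 = 37.156 ft²·°F·h/BTU
Q = A·ΔT/R = 1552 × (62.09 − 2.465) / 37.156 = 2490.5 BTU/h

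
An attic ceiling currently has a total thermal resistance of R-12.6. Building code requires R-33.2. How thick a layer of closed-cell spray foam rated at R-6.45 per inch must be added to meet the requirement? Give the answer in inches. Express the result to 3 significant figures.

3.19 in

ΔR = 33.2 − 12.6 = 20.6 ft²·°F·h/BTU
L = ΔR / (R/in) = 20.6/6.45 = 3.194 in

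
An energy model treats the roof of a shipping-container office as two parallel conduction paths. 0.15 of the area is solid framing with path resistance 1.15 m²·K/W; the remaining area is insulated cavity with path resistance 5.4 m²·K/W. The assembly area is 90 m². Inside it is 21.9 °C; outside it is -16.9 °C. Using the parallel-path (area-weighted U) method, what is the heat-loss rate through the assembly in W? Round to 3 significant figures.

U_eff = 0.85/5.4 + 0.15/1.15 = 0.1574 + 0.1304 = 0.2878
R_eff = 1/U_eff = 3.474 m²·K/W
Q = 90 × (21.9 − (-16.9)) / 3.474 = 1005 W

1010 W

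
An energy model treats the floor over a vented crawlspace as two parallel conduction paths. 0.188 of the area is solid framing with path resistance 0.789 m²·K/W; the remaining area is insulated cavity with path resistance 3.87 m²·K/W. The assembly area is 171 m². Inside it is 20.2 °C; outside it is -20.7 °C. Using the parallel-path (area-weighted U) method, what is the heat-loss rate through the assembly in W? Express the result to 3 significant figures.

3130 W

U_eff = 0.812/3.87 + 0.188/0.789 = 0.2098 + 0.2383 = 0.4481
R_eff = 1/U_eff = 2.232 m²·K/W
Q = 171 × (20.2 − (-20.7)) / 2.232 = 3134 W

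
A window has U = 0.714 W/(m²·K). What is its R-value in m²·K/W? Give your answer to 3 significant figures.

R = 1/U = 1/0.714 = 1.401

1.40 m²·K/W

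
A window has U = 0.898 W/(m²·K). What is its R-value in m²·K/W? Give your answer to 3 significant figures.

R = 1/U = 1/0.898 = 1.114

1.11 m²·K/W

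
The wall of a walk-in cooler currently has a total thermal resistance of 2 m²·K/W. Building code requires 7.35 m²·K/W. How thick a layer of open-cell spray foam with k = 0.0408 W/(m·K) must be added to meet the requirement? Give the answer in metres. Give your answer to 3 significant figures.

ΔR = 7.35 − 2 = 5.35 m²·K/W
L = ΔR × k = 5.35 × 0.0408 = 0.2183 m

0.218 m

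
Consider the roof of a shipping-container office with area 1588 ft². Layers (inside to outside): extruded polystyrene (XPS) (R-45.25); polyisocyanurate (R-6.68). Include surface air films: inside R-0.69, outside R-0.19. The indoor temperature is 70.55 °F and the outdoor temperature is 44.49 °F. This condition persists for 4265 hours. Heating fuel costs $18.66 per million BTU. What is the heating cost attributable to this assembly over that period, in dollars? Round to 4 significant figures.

R_total = 0.69 + 45.25 + 6.68 + 0.19 = 52.81 ft²·°F·h/BTU
Q = 1588 × (70.55 − 44.49) / 52.81 = 783.63 BTU/h
E = 783.63 × 4265 = 3342200 BTU
Cost = 3342200/10⁶ × 18.66 = $62.365

62.36 dollars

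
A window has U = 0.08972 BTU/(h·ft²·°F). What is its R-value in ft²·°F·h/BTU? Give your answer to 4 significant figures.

R = 1/U = 1/0.08972 = 11.146

11.15 ft²·°F·h/BTU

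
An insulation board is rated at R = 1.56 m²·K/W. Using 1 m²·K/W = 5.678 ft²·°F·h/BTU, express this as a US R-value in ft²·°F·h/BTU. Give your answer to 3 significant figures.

8.86 ft²·°F·h/BTU

R_US = 1.56 × 5.678 = 8.858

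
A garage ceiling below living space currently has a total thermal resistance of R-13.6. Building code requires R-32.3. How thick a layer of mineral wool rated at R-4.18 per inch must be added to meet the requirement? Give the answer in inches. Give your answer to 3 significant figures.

4.47 in

ΔR = 32.3 − 13.6 = 18.7 ft²·°F·h/BTU
L = ΔR / (R/in) = 18.7/4.18 = 4.474 in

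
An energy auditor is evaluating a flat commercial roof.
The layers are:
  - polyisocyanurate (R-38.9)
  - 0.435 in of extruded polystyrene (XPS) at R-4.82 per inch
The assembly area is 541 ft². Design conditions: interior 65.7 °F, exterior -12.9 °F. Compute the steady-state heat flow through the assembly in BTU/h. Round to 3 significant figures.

0.435 × 4.82 = 2.097
R_total = 38.9 + 2.097 = 41 ft²·°F·h/BTU
Q = A·ΔT/R = 541 × (65.7 − (-12.9)) / 41 = 1037 BTU/h

1040 BTU/h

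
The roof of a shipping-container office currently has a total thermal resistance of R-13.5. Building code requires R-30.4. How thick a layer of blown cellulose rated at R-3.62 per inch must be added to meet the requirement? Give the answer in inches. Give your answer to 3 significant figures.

ΔR = 30.4 − 13.5 = 16.9 ft²·°F·h/BTU
L = ΔR / (R/in) = 16.9/3.62 = 4.669 in

4.67 in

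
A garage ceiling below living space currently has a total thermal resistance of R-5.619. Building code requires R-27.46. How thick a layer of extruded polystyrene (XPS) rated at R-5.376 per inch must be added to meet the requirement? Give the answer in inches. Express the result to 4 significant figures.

4.063 in

ΔR = 27.46 − 5.619 = 21.841 ft²·°F·h/BTU
L = ΔR / (R/in) = 21.841/5.376 = 4.0627 in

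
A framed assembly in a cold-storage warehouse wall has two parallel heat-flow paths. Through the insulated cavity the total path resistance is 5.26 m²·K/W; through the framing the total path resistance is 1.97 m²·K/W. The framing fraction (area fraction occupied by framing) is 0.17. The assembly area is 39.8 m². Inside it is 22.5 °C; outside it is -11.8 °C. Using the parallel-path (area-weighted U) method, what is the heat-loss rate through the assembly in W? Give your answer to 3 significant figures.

333 W

U_eff = 0.83/5.26 + 0.17/1.97 = 0.1578 + 0.08629 = 0.2441
R_eff = 1/U_eff = 4.097 m²·K/W
Q = 39.8 × (22.5 − (-11.8)) / 4.097 = 333.2 W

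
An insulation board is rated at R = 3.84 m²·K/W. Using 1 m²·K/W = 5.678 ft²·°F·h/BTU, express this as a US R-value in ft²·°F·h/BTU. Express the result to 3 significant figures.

21.8 ft²·°F·h/BTU

R_US = 3.84 × 5.678 = 21.8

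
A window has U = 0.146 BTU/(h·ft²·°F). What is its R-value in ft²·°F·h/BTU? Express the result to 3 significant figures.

6.85 ft²·°F·h/BTU

R = 1/U = 1/0.146 = 6.849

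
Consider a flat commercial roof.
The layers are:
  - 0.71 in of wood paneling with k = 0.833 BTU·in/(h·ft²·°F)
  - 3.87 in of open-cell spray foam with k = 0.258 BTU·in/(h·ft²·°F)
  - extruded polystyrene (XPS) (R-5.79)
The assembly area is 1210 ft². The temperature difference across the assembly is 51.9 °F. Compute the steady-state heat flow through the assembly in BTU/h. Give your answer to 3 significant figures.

2900 BTU/h

0.71/0.833 = 0.8523
3.87/0.258 = 15
R_total = 0.8523 + 15 + 5.79 = 21.64 ft²·°F·h/BTU
Q = A·ΔT/R = 1210 × 51.9 / 21.64 = 2902 BTU/h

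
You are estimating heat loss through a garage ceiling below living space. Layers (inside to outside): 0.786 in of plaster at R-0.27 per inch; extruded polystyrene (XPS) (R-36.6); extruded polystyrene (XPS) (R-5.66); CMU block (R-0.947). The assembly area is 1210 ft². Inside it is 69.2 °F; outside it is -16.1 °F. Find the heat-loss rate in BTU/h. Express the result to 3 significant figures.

2380 BTU/h

0.786 × 0.27 = 0.2122
R_total = 0.2122 + 36.6 + 5.66 + 0.947 = 43.42 ft²·°F·h/BTU
Q = A·ΔT/R = 1210 × (69.2 − (-16.1)) / 43.42 = 2377 BTU/h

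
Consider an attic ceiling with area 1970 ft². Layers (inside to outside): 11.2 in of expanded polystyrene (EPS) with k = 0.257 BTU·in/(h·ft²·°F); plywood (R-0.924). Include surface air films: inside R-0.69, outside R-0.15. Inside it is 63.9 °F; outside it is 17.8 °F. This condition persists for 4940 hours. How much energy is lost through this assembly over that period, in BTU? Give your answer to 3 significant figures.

9890000 BTU

11.2/0.257 = 43.58
R_total = 0.69 + 43.58 + 0.924 + 0.15 = 45.34 ft²·°F·h/BTU
Q = 1970 × (63.9 − 17.8) / 45.34 = 2003 BTU/h
E = 2003 × 4940 = 9894000 BTU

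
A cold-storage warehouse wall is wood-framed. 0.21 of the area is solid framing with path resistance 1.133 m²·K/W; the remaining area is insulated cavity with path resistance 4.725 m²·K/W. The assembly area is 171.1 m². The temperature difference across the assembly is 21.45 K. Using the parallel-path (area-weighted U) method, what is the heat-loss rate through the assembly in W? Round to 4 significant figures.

1294 W

U_eff = 0.79/4.725 + 0.21/1.133 = 0.1672 + 0.18535 = 0.35254
R_eff = 1/U_eff = 2.8365 m²·K/W
Q = 171.1 × 21.45 / 2.8365 = 1293.9 W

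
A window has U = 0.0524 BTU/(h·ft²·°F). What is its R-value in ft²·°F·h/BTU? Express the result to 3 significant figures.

19.1 ft²·°F·h/BTU

R = 1/U = 1/0.0524 = 19.08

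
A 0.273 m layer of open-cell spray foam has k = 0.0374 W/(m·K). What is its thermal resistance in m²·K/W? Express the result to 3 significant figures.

R = L/k = 0.273/0.0374 = 7.299 m²·K/W

7.30 m²·K/W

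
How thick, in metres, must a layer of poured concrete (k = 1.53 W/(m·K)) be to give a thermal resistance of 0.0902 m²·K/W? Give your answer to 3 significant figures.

0.138 m

L = R·k = 0.0902 × 1.53 = 0.138 m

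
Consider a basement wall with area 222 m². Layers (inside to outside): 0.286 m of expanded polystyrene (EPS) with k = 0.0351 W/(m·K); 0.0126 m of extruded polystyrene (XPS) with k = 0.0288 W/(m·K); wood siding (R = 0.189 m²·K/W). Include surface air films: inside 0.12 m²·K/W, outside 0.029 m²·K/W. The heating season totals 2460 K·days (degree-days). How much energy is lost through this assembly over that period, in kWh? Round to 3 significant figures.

1470 kWh

0.286/0.0351 = 8.148
0.0126/0.0288 = 0.4375
R_total = 0.12 + 8.148 + 0.4375 + 0.189 + 0.029 = 8.924 m²·K/W
E = A × HDD × 24 / R / 1000 = 222 × 2460 × 24 / 8.924 / 1000 = 1469 kWh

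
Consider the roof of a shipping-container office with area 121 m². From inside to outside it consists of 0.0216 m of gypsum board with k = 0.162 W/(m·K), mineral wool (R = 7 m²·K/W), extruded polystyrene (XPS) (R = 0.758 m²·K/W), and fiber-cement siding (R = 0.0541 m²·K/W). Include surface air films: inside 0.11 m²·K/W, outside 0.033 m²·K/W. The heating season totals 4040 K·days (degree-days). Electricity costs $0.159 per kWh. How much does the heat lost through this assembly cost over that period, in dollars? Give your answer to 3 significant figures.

231 dollars

0.0216/0.162 = 0.1333
R_total = 0.11 + 0.1333 + 7 + 0.758 + 0.0541 + 0.033 = 8.088 m²·K/W
E = A × HDD × 24 / R / 1000 = 121 × 4040 × 24 / 8.088 / 1000 = 1450 kWh
Cost = 1450 × 0.159 = $230.6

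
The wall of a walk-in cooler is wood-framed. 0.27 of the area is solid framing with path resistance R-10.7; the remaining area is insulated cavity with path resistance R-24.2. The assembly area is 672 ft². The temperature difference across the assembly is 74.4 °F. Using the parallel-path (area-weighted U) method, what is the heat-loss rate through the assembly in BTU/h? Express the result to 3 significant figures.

U_eff = 0.73/24.2 + 0.27/10.7 = 0.03017 + 0.02523 = 0.0554
R_eff = 1/U_eff = 18.05 ft²·°F·h/BTU
Q = 672 × 74.4 / 18.05 = 2770 BTU/h

2770 BTU/h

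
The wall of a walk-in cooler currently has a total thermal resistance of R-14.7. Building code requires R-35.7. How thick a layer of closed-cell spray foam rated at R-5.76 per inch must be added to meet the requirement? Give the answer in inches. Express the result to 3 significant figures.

3.65 in

ΔR = 35.7 − 14.7 = 21 ft²·°F·h/BTU
L = ΔR / (R/in) = 21/5.76 = 3.646 in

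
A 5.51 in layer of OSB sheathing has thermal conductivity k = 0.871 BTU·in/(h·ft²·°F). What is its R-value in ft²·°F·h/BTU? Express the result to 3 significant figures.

6.33 ft²·°F·h/BTU

R = L/k = 5.51/0.871 = 6.326 ft²·°F·h/BTU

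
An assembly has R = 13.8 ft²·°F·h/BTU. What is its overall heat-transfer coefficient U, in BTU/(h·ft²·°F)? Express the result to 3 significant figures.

0.0725 BTU/(h·ft²·°F)

U = 1/R = 1/13.8 = 0.07246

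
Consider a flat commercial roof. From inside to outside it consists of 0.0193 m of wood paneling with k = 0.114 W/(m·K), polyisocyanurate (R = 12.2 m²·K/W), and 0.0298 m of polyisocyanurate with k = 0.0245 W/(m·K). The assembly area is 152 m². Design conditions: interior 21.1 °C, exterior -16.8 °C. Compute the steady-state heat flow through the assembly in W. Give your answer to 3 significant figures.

0.0193/0.114 = 0.1693
0.0298/0.0245 = 1.216
R_total = 0.1693 + 12.2 + 1.216 = 13.59 m²·K/W
Q = A·ΔT/R = 152 × (21.1 − (-16.8)) / 13.59 = 424 W

424 W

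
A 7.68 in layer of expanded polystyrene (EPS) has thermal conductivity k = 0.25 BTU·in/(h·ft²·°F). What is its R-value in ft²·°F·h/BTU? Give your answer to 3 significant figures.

30.7 ft²·°F·h/BTU

R = L/k = 7.68/0.25 = 30.72 ft²·°F·h/BTU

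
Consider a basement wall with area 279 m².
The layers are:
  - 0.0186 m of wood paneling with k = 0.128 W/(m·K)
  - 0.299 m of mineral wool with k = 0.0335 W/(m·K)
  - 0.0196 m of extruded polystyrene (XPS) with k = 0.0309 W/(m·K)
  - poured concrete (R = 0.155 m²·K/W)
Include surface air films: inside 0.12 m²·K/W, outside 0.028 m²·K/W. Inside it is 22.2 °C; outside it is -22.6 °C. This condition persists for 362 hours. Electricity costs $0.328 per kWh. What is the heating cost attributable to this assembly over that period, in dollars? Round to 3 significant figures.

148 dollars

0.0186/0.128 = 0.1453
0.299/0.0335 = 8.925
0.0196/0.0309 = 0.6343
R_total = 0.12 + 0.1453 + 8.925 + 0.6343 + 0.155 + 0.028 = 10.01 m²·K/W
Q = 279 × (22.2 − (-22.6)) / 10.01 = 1249 W
E = 1249 W × 362 h / 1000 = 452.1 kWh
Cost = 452.1 × 0.328 = $148.3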